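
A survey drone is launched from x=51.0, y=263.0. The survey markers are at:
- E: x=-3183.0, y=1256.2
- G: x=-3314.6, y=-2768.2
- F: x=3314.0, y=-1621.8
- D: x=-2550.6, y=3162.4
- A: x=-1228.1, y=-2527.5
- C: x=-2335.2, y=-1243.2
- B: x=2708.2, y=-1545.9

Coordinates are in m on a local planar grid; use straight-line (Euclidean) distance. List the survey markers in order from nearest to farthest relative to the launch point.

C, A, B, E, F, D, G

Computing each straight-line distance from x=51.0, y=263.0:
C x=-2335.2, y=-1243.2: 2821.8 m
A x=-1228.1, y=-2527.5: 3069.7 m
B x=2708.2, y=-1545.9: 3214.5 m
E x=-3183.0, y=1256.2: 3383.1 m
F x=3314.0, y=-1621.8: 3768.2 m
D x=-2550.6, y=3162.4: 3895.5 m
G x=-3314.6, y=-2768.2: 4529.4 m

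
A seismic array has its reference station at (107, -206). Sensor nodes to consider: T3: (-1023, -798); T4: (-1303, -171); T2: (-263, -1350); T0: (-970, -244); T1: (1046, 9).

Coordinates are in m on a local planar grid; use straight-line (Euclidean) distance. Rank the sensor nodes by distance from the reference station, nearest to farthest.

T1, T0, T2, T3, T4

Distance from the reference station at (107, -206) to each:
T1 (1046, 9): 963.3 m
T0 (-970, -244): 1077.7 m
T2 (-263, -1350): 1202.3 m
T3 (-1023, -798): 1275.7 m
T4 (-1303, -171): 1410.4 m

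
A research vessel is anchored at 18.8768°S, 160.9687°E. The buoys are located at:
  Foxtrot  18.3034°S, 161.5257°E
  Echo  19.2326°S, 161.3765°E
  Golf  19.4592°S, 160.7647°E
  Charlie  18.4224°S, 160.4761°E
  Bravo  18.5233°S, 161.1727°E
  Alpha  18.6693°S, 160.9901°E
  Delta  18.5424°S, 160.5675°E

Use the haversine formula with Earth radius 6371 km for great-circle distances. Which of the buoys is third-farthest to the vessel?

Golf

Distance to each, sorted:
Foxtrot: 86.7 km
Charlie: 72.4 km
Golf: 68.2 km
Echo: 58.3 km
Delta: 56.3 km
Bravo: 44.8 km
Alpha: 23.2 km
The third-farthest is Golf at 68.2 km.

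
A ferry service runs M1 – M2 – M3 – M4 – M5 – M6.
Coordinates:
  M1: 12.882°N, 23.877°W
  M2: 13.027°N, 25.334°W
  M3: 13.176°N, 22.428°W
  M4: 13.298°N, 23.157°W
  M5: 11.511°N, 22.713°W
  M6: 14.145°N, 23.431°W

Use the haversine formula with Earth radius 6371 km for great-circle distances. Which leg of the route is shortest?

M3–M4

Leg distances:
M1→M2: 158.7 km
M2→M3: 315.2 km
M3→M4: 80.1 km
M4→M5: 204.5 km
M5→M6: 303.1 km
The shortest leg is M3–M4 at 80.1 km.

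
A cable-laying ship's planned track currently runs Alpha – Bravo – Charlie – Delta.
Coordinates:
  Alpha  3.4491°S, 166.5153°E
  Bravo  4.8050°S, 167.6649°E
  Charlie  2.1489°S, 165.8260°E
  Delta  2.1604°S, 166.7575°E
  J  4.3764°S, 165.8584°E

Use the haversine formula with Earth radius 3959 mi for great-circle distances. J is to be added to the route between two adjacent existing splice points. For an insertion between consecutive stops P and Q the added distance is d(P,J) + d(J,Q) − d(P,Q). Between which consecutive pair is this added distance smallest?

Added distance for inserting J between each consecutive pair:
Alpha–Bravo: 83.7 mi
Bravo–Charlie: 58.7 mi
Charlie–Delta: 254.8 mi
Smallest added distance is 58.7 mi, inserting between Bravo and Charlie.

between Bravo and Charlie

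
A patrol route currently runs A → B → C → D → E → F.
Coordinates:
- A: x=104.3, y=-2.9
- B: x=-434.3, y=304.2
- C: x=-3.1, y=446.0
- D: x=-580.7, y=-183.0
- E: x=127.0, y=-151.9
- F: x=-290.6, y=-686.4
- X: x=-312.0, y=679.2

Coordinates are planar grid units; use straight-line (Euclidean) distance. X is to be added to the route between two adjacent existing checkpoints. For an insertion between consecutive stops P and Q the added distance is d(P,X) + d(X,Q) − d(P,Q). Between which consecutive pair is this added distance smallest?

Added distance for inserting X between each consecutive pair:
A–B: 573.5
B–C: 327.6
C–D: 436.2
D–E: 1134.6
E–F: 1627.4
Smallest added distance is 327.6, inserting between B and C.

between B and C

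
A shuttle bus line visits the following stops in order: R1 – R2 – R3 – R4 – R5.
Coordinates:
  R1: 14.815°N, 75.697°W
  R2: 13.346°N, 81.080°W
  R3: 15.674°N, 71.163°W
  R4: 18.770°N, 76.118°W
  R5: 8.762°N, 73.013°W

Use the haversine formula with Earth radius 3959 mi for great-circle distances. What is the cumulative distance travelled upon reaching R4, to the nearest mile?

Leg distances:
R1→R2: 374.8 mi  (cumulative 374.8 mi)
R2→R3: 682.5 mi  (cumulative 1057.3 mi)
R3→R4: 390.7 mi  (cumulative 1448.0 mi)
Cumulative distance at R4 ≈ 1448 mi.

1448 mi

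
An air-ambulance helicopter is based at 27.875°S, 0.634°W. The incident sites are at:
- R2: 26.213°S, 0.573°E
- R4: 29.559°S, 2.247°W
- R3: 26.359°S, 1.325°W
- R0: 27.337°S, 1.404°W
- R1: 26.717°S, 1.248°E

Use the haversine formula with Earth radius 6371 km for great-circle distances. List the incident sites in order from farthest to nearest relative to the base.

Computing each great-circle distance from 27.875°S, 0.634°W:
R4 29.559°S, 2.247°W: 244.5 km
R1 26.717°S, 1.248°E: 226.2 km
R2 26.213°S, 0.573°E: 220.1 km
R3 26.359°S, 1.325°W: 181.9 km
R0 27.337°S, 1.404°W: 96.6 km

R4, R1, R2, R3, R0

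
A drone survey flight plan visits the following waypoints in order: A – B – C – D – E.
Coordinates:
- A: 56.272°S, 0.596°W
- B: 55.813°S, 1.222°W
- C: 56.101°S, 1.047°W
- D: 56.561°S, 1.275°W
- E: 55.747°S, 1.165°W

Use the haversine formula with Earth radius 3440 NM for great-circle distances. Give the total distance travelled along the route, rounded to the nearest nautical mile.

Leg distances:
A→B: 34.6 NM  (cumulative 34.6 NM)
B→C: 18.3 NM  (cumulative 52.9 NM)
C→D: 28.6 NM  (cumulative 81.5 NM)
D→E: 49.0 NM  (cumulative 130.6 NM)
Total route length ≈ 131 NM.

131 NM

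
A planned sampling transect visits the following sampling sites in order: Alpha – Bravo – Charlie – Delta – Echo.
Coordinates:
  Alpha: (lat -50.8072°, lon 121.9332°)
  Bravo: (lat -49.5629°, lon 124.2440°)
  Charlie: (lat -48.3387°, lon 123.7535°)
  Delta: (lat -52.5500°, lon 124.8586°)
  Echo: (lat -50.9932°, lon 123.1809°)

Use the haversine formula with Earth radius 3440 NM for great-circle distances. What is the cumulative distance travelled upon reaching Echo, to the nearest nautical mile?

561 NM

Leg distances:
Alpha→Bravo: 116.1 NM  (cumulative 116.1 NM)
Bravo→Charlie: 76.0 NM  (cumulative 192.1 NM)
Charlie→Delta: 256.3 NM  (cumulative 448.4 NM)
Delta→Echo: 112.3 NM  (cumulative 560.7 NM)
Cumulative distance at Echo ≈ 561 NM.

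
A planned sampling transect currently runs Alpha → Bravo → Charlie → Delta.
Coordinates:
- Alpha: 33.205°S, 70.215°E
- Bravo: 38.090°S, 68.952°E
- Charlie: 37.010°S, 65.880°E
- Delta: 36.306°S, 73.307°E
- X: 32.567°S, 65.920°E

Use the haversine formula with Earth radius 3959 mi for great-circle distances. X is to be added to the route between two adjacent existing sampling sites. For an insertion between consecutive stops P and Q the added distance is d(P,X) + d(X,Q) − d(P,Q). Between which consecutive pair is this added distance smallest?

between Alpha and Bravo

Added distance for inserting X between each consecutive pair:
Alpha–Bravo: 326.3 mi
Bravo–Charlie: 541.0 mi
Charlie–Delta: 386.3 mi
Smallest added distance is 326.3 mi, inserting between Alpha and Bravo.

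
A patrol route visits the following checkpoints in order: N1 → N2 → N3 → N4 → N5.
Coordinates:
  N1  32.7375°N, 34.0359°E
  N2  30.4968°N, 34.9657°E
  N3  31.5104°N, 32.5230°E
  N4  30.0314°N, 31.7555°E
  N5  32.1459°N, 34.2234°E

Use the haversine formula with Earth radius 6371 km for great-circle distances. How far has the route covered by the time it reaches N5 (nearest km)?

Leg distances:
N1→N2: 264.2 km  (cumulative 264.2 km)
N2→N3: 258.6 km  (cumulative 522.9 km)
N3→N4: 180.1 km  (cumulative 703.0 km)
N4→N5: 332.4 km  (cumulative 1035.4 km)
Cumulative distance at N5 ≈ 1035 km.

1035 km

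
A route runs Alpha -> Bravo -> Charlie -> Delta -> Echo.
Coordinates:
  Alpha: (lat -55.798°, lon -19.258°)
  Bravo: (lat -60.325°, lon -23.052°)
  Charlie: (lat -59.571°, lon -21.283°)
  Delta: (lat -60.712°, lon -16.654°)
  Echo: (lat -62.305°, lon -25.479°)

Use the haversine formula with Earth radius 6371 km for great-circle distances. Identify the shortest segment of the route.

Bravo–Charlie

Leg distances:
Alpha→Bravo: 550.4 km
Bravo→Charlie: 129.3 km
Charlie→Delta: 285.9 km
Delta→Echo: 500.0 km
The shortest leg is Bravo–Charlie at 129.3 km.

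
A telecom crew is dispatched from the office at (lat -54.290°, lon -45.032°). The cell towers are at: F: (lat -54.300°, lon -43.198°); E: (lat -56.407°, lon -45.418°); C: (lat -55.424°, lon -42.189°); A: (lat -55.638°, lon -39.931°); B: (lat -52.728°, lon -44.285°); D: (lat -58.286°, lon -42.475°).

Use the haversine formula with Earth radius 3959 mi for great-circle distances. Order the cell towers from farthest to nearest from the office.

Computing each great-circle distance from (lat -54.290°, lon -45.032°):
D (lat -58.286°, lon -42.475°): 293.0 mi
A (lat -55.638°, lon -39.931°): 222.7 mi
E (lat -56.407°, lon -45.418°): 147.1 mi
C (lat -55.424°, lon -42.189°): 137.6 mi
B (lat -52.728°, lon -44.285°): 112.2 mi
F (lat -54.300°, lon -43.198°): 74.0 mi

D, A, E, C, B, F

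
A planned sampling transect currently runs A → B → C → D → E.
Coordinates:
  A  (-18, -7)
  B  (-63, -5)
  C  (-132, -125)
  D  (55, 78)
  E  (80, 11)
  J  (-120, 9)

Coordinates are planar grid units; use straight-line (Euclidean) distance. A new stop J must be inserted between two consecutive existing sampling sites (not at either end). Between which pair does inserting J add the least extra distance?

Added distance for inserting J between each consecutive pair:
A–B: 116.9
B–C: 54.8
C–D: 46.6
D–E: 316.6
Smallest added distance is 46.6, inserting between C and D.

between C and D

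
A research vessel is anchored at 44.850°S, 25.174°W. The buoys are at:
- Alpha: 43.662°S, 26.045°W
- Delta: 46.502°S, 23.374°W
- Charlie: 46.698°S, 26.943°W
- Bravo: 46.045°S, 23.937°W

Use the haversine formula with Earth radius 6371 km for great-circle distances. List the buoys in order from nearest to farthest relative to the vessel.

Alpha, Bravo, Delta, Charlie

Computing each great-circle distance from 44.850°S, 25.174°W:
Alpha 43.662°S, 26.045°W: 149.2 km
Bravo 46.045°S, 23.937°W: 164.2 km
Delta 46.502°S, 23.374°W: 230.9 km
Charlie 46.698°S, 26.943°W: 247.1 km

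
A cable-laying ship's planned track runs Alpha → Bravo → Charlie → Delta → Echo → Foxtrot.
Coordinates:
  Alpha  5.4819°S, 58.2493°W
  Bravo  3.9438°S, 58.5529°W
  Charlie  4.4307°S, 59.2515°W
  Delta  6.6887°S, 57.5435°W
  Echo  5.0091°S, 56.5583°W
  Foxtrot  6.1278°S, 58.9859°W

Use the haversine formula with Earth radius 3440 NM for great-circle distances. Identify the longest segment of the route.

Leg distances:
Alpha→Bravo: 94.1 NM
Bravo→Charlie: 51.0 NM
Charlie→Delta: 169.7 NM
Delta→Echo: 116.8 NM
Echo→Foxtrot: 159.9 NM
The longest leg is Charlie–Delta at 169.7 NM.

Charlie–Delta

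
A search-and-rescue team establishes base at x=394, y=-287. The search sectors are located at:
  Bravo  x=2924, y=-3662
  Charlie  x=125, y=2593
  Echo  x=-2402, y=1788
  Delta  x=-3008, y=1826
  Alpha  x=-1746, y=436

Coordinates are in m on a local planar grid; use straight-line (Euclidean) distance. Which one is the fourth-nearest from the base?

Delta

Distances from the base (x=394, y=-287):
Alpha: 2258.8 m
Charlie: 2892.5 m
Echo: 3481.8 m
Delta: 4004.8 m
Bravo: 4218.0 m
The fourth-nearest is Delta at 4004.8 m.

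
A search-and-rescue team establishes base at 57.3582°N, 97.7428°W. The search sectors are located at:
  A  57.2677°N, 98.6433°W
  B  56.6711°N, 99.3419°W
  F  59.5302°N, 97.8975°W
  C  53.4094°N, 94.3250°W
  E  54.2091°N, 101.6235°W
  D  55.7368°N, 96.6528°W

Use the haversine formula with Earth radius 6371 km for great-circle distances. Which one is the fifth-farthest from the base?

B

Distances from the base (57.3582°N, 97.7428°W):
C: 489.1 km
E: 425.9 km
F: 241.7 km
D: 192.3 km
B: 123.3 km
A: 55.0 km
The fifth-farthest is B at 123.3 km.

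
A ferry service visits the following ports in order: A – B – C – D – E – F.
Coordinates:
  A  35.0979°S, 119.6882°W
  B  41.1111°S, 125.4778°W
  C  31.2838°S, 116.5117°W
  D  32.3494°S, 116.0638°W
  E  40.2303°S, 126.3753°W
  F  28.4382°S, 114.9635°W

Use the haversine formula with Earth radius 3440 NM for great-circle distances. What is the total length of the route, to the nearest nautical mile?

2844 NM

Leg distances:
A→B: 452.7 NM  (cumulative 452.7 NM)
B→C: 731.8 NM  (cumulative 1184.5 NM)
C→D: 67.9 NM  (cumulative 1252.4 NM)
D→E: 686.8 NM  (cumulative 1939.2 NM)
E→F: 904.6 NM  (cumulative 2843.8 NM)
Total route length ≈ 2844 NM.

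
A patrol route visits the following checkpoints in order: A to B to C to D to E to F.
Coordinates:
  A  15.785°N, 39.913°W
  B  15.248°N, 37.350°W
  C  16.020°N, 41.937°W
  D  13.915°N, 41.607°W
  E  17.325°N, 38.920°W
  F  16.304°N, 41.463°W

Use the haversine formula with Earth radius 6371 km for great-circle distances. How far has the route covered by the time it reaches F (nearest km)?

1786 km

Leg distances:
A→B: 281.0 km  (cumulative 281.0 km)
B→C: 498.6 km  (cumulative 779.6 km)
C→D: 236.7 km  (cumulative 1016.4 km)
D→E: 476.0 km  (cumulative 1492.3 km)
E→F: 293.5 km  (cumulative 1785.8 km)
Cumulative distance at F ≈ 1786 km.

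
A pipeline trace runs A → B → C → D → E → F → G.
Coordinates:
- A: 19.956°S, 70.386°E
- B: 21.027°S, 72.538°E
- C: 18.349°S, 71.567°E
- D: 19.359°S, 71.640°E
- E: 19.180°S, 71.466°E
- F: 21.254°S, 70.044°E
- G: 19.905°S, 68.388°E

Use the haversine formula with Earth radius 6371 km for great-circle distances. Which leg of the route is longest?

B–C

Leg distances:
A→B: 253.8 km
B→C: 314.7 km
C→D: 112.6 km
D→E: 27.0 km
E→F: 274.2 km
F→G: 228.5 km
The longest leg is B–C at 314.7 km.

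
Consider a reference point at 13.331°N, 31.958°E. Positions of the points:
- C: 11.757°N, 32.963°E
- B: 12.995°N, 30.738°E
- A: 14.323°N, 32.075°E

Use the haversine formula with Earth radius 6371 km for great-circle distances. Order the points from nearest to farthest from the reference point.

Distance from the reference point at 13.331°N, 31.958°E to each:
A 14.323°N, 32.075°E: 111.0 km
B 12.995°N, 30.738°E: 137.3 km
C 11.757°N, 32.963°E: 206.2 km

A, B, C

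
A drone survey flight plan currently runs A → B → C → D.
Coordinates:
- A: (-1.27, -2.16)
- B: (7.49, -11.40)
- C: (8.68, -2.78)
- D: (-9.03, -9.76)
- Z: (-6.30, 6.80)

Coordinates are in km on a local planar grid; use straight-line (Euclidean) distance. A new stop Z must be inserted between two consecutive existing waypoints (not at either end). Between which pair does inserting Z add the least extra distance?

between C and D

Added distance for inserting Z between each consecutive pair:
A–B: 20.4 km
B–C: 31.9 km
C–D: 15.5 km
Smallest added distance is 15.5 km, inserting between C and D.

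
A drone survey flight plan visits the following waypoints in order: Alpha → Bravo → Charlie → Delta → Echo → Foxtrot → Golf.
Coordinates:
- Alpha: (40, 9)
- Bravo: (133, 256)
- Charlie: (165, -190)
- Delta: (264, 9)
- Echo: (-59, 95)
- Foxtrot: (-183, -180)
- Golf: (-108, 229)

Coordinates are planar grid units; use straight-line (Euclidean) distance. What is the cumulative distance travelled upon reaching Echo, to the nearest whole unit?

1268

Leg distances:
Alpha→Bravo: 263.9  (cumulative 263.9)
Bravo→Charlie: 447.1  (cumulative 711.1)
Charlie→Delta: 222.3  (cumulative 933.3)
Delta→Echo: 334.3  (cumulative 1267.6)
Cumulative distance at Echo ≈ 1268.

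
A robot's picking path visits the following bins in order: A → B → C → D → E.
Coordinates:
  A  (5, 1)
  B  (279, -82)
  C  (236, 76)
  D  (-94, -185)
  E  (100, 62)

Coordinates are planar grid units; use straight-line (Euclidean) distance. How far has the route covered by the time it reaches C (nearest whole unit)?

450

Leg distances:
A→B: 286.3  (cumulative 286.3)
B→C: 163.7  (cumulative 450.0)
Cumulative distance at C ≈ 450.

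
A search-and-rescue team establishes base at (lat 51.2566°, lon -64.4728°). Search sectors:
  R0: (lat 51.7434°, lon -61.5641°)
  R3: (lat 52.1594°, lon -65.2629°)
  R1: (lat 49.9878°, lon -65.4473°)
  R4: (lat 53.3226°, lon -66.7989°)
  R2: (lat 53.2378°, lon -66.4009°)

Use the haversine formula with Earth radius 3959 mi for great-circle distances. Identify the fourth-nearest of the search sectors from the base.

R2

Distance to each, sorted:
R3: 71.0 mi
R1: 97.5 mi
R0: 129.5 mi
R2: 159.3 mi
R4: 173.3 mi
The fourth-nearest is R2 at 159.3 mi.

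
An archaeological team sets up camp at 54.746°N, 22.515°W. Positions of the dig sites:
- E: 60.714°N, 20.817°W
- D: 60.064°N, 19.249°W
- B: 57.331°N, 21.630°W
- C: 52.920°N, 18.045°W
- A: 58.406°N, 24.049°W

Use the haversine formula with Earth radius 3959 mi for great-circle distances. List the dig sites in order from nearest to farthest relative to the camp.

Distances from the camp:
B 57.331°N, 21.630°W: 181.9 mi
C 52.920°N, 18.045°W: 221.6 mi
A 58.406°N, 24.049°W: 259.5 mi
D 60.064°N, 19.249°W: 386.9 mi
E 60.714°N, 20.817°W: 417.1 mi

B, C, A, D, E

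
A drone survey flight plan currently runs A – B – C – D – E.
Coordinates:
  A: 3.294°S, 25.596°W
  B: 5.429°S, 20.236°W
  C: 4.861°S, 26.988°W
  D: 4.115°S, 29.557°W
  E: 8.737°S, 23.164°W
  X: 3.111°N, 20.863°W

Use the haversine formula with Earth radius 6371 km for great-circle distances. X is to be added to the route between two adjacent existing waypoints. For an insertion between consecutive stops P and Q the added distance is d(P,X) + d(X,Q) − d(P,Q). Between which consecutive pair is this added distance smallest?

between A and B

Added distance for inserting X between each consecutive pair:
A–B: 1197.6 km
B–C: 1319.2 km
C–D: 2077.4 km
D–E: 1725.0 km
Smallest added distance is 1197.6 km, inserting between A and B.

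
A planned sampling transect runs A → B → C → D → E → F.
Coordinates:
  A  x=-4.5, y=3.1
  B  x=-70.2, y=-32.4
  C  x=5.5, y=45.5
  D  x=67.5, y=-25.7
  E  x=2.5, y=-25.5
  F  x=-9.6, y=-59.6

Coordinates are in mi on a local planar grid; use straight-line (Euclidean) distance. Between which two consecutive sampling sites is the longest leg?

Leg distances:
A→B: 74.7 mi
B→C: 108.6 mi
C→D: 94.4 mi
D→E: 65.0 mi
E→F: 36.2 mi
The longest leg is B–C at 108.6 mi.

B–C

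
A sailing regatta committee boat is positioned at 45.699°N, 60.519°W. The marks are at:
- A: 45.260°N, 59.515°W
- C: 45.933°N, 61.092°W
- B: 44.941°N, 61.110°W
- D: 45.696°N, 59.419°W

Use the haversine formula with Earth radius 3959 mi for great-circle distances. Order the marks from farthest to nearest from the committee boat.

Computing each great-circle distance from 45.699°N, 60.519°W:
B 44.941°N, 61.110°W: 59.7 mi
A 45.260°N, 59.515°W: 57.3 mi
D 45.696°N, 59.419°W: 53.1 mi
C 45.933°N, 61.092°W: 32.0 mi

B, A, D, C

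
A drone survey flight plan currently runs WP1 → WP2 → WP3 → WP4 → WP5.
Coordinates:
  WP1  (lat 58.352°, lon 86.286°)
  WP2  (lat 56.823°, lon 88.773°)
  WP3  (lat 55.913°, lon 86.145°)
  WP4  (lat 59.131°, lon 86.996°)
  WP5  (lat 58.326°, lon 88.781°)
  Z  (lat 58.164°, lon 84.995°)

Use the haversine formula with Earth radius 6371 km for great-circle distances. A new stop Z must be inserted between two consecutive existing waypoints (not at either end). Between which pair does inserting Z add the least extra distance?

Added distance for inserting Z between each consecutive pair:
WP1–WP2: 123.3 km
WP2–WP3: 339.4 km
WP3–WP4: 56.4 km
WP4–WP5: 243.8 km
Smallest added distance is 56.4 km, inserting between WP3 and WP4.

between WP3 and WP4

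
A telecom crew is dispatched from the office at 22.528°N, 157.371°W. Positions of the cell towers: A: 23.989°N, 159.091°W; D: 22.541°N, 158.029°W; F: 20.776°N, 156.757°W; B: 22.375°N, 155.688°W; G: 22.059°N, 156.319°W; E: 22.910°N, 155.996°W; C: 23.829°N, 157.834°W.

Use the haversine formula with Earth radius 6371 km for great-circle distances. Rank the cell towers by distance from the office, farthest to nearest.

A, F, B, C, E, G, D

Distances from the office:
A 23.989°N, 159.091°W: 239.3 km
F 20.776°N, 156.757°W: 204.9 km
B 22.375°N, 155.688°W: 173.8 km
C 23.829°N, 157.834°W: 152.2 km
E 22.910°N, 155.996°W: 147.3 km
G 22.059°N, 156.319°W: 120.1 km
D 22.541°N, 158.029°W: 67.6 km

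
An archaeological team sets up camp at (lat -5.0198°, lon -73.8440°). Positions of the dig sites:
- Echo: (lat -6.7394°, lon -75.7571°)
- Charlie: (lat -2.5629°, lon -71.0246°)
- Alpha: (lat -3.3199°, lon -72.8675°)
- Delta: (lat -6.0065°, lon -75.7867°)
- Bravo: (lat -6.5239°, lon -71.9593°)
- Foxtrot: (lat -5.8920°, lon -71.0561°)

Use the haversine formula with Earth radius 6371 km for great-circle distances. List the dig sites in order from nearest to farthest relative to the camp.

Distances from the camp:
Alpha (lat -3.3199°, lon -72.8675°): 217.8 km
Delta (lat -6.0065°, lon -75.7867°): 241.4 km
Bravo (lat -6.5239°, lon -71.9593°): 267.3 km
Echo (lat -6.7394°, lon -75.7571°): 285.2 km
Foxtrot (lat -5.8920°, lon -71.0561°): 323.5 km
Charlie (lat -2.5629°, lon -71.0246°): 415.3 km

Alpha, Delta, Bravo, Echo, Foxtrot, Charlie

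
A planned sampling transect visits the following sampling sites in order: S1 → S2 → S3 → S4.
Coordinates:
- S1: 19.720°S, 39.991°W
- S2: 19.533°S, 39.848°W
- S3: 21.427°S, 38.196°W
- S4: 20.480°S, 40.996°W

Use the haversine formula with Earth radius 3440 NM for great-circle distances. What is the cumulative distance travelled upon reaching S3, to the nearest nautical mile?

Leg distances:
S1→S2: 13.8 NM  (cumulative 13.8 NM)
S2→S3: 146.8 NM  (cumulative 160.7 NM)
Cumulative distance at S3 ≈ 161 NM.

161 NM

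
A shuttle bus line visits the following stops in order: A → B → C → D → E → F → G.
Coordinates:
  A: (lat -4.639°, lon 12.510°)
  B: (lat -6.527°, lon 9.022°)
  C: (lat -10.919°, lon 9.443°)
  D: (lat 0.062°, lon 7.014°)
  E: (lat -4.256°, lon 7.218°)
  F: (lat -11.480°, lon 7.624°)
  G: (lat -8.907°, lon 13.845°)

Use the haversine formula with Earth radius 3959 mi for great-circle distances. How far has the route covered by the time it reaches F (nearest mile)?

2153 mi

Leg distances:
A→B: 273.0 mi  (cumulative 273.0 mi)
B→C: 304.8 mi  (cumulative 577.9 mi)
C→D: 776.9 mi  (cumulative 1354.8 mi)
D→E: 298.7 mi  (cumulative 1653.5 mi)
E→F: 499.9 mi  (cumulative 2153.4 mi)
Cumulative distance at F ≈ 2153 mi.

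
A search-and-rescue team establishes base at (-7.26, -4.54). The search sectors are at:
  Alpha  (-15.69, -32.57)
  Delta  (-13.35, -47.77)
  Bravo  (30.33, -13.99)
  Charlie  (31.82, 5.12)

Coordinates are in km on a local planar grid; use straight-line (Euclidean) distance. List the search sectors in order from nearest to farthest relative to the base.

Alpha, Bravo, Charlie, Delta

Distances from the base:
Alpha (-15.69, -32.57): 29.3 km
Bravo (30.33, -13.99): 38.8 km
Charlie (31.82, 5.12): 40.3 km
Delta (-13.35, -47.77): 43.7 km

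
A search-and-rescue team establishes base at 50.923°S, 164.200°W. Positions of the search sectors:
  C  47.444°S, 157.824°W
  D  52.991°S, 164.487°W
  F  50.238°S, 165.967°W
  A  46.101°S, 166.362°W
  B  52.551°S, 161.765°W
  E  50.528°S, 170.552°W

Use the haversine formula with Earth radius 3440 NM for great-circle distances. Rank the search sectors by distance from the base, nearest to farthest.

F, D, B, E, A, C

Distance from the base at 50.923°S, 164.200°W to each:
F 50.238°S, 165.967°W: 78.9 NM
D 52.991°S, 164.487°W: 124.6 NM
B 52.551°S, 161.765°W: 133.2 NM
E 50.528°S, 170.552°W: 242.5 NM
A 46.101°S, 166.362°W: 302.0 NM
C 47.444°S, 157.824°W: 325.7 NM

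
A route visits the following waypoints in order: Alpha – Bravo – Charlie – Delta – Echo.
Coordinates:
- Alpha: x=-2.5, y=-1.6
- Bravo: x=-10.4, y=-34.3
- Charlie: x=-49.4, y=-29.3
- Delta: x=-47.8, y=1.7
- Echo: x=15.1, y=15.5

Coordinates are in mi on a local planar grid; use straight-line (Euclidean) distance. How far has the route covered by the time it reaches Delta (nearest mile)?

Leg distances:
Alpha→Bravo: 33.6 mi  (cumulative 33.6 mi)
Bravo→Charlie: 39.3 mi  (cumulative 73.0 mi)
Charlie→Delta: 31.0 mi  (cumulative 104.0 mi)
Cumulative distance at Delta ≈ 104 mi.

104 mi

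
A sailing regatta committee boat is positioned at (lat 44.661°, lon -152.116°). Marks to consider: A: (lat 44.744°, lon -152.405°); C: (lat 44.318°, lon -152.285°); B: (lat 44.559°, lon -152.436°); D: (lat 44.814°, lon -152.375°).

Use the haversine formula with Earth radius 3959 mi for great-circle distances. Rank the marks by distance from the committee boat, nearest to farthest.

A, D, B, C

Distance from the committee boat at (lat 44.661°, lon -152.116°) to each:
A (lat 44.744°, lon -152.405°): 15.3 mi
D (lat 44.814°, lon -152.375°): 16.5 mi
B (lat 44.559°, lon -152.436°): 17.2 mi
C (lat 44.318°, lon -152.285°): 25.1 mi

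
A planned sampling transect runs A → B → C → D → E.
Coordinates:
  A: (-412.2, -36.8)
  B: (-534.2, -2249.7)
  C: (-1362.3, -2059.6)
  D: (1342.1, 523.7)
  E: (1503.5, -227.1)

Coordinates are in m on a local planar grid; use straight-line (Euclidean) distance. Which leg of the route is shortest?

Leg distances:
A→B: 2216.3 m
B→C: 849.6 m
C→D: 3739.9 m
D→E: 768.0 m
The shortest leg is D–E at 768.0 m.

D–E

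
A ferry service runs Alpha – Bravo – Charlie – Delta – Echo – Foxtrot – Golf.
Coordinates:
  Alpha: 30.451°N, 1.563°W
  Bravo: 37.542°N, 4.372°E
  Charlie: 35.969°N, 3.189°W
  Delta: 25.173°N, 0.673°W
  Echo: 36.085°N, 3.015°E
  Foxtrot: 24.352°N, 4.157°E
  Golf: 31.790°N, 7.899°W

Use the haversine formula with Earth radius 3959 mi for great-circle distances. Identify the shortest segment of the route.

Leg distances:
Alpha→Bravo: 596.1 mi
Bravo→Charlie: 432.3 mi
Charlie→Delta: 760.8 mi
Delta→Echo: 785.0 mi
Echo→Foxtrot: 813.6 mi
Foxtrot→Golf: 895.9 mi
The shortest leg is Bravo–Charlie at 432.3 mi.

Bravo–Charlie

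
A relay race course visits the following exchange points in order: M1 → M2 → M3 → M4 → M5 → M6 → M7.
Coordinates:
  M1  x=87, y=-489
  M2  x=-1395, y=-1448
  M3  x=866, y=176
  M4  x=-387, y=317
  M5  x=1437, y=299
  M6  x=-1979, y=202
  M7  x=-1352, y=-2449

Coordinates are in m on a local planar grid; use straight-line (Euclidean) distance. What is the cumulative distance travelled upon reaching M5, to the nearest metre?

Leg distances:
M1→M2: 1765.2 m  (cumulative 1765.2 m)
M2→M3: 2783.8 m  (cumulative 4549.0 m)
M3→M4: 1260.9 m  (cumulative 5809.9 m)
M4→M5: 1824.1 m  (cumulative 7634.0 m)
Cumulative distance at M5 ≈ 7634 m.

7634 m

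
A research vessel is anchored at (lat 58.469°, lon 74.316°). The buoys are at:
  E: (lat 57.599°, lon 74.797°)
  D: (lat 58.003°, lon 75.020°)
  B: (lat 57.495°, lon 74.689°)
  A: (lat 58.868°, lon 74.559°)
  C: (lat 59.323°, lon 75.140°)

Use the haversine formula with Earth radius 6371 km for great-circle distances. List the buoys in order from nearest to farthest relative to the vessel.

Distances from the vessel:
A (lat 58.868°, lon 74.559°): 46.5 km
D (lat 58.003°, lon 75.020°): 66.2 km
E (lat 57.599°, lon 74.797°): 100.8 km
C (lat 59.323°, lon 75.140°): 106.1 km
B (lat 57.495°, lon 74.689°): 110.5 km

A, D, E, C, B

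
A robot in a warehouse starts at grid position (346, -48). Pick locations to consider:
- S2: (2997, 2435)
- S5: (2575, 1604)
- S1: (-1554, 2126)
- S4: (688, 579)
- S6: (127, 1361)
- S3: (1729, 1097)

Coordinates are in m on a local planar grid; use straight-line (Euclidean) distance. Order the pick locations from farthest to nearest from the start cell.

S2, S1, S5, S3, S6, S4

Distance from the start cell at (346, -48) to each:
S2 (2997, 2435): 3632.2 m
S1 (-1554, 2126): 2887.3 m
S5 (2575, 1604): 2774.4 m
S3 (1729, 1097): 1795.5 m
S6 (127, 1361): 1425.9 m
S4 (688, 579): 714.2 m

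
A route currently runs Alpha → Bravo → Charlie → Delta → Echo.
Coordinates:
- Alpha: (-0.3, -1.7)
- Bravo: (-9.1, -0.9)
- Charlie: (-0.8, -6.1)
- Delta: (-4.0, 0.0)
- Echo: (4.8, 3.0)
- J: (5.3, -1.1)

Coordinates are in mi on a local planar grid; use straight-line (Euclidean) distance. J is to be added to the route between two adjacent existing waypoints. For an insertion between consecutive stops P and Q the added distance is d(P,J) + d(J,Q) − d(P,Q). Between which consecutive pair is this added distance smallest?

between Delta and Echo

Added distance for inserting J between each consecutive pair:
Alpha–Bravo: 11.2 mi
Bravo–Charlie: 12.5 mi
Charlie–Delta: 10.4 mi
Delta–Echo: 4.2 mi
Smallest added distance is 4.2 mi, inserting between Delta and Echo.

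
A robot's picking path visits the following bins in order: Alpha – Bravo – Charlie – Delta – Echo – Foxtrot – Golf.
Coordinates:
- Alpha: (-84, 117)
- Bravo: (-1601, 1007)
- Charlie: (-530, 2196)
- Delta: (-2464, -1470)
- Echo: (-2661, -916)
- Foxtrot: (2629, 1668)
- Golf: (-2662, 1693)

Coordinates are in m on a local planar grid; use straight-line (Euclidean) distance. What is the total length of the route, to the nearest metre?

Leg distances:
Alpha→Bravo: 1758.8 m  (cumulative 1758.8 m)
Bravo→Charlie: 1600.2 m  (cumulative 3359.0 m)
Charlie→Delta: 4144.9 m  (cumulative 7503.9 m)
Delta→Echo: 588.0 m  (cumulative 8091.9 m)
Echo→Foxtrot: 5887.4 m  (cumulative 13979.3 m)
Foxtrot→Golf: 5291.1 m  (cumulative 19270.3 m)
Total route length ≈ 19270 m.

19270 m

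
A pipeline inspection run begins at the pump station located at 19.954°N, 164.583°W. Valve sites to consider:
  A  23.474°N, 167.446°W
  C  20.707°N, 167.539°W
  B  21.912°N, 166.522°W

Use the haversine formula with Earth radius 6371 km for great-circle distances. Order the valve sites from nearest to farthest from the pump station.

Computing each great-circle distance from 19.954°N, 164.583°W:
B 21.912°N, 166.522°W: 296.6 km
C 20.707°N, 167.539°W: 319.4 km
A 23.474°N, 167.446°W: 490.5 km

B, C, A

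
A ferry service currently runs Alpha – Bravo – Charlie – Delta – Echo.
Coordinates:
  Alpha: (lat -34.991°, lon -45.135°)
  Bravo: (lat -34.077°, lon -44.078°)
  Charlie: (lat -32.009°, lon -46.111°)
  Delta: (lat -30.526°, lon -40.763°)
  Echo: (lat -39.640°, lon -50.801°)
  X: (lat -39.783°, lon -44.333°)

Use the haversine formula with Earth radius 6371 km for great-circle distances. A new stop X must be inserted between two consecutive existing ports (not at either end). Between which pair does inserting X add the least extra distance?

Added distance for inserting X between each consecutive pair:
Alpha–Bravo: 1032.0 km
Bravo–Charlie: 1216.0 km
Charlie–Delta: 1423.8 km
Delta–Echo: 270.0 km
Smallest added distance is 270.0 km, inserting between Delta and Echo.

between Delta and Echo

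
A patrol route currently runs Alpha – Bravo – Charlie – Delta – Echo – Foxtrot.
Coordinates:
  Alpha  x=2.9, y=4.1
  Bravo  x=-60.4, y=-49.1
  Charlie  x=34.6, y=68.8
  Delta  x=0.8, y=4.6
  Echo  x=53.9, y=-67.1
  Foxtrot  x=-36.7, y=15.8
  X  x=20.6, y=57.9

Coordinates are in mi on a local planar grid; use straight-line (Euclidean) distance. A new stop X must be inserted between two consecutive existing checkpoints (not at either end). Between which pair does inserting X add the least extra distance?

between Bravo and Charlie

Added distance for inserting X between each consecutive pair:
Alpha–Bravo: 108.2 mi
Bravo–Charlie: 0.5 mi
Charlie–Delta: 2.0 mi
Delta–Echo: 97.0 mi
Echo–Foxtrot: 77.7 mi
Smallest added distance is 0.5 mi, inserting between Bravo and Charlie.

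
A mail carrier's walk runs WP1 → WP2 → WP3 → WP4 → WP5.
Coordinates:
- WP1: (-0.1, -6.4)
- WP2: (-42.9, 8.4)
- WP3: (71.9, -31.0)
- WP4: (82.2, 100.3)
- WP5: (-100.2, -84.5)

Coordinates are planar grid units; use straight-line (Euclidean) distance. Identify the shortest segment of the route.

WP1–WP2

Leg distances:
WP1→WP2: 45.3
WP2→WP3: 121.4
WP3→WP4: 131.7
WP4→WP5: 259.7
The shortest leg is WP1–WP2 at 45.3.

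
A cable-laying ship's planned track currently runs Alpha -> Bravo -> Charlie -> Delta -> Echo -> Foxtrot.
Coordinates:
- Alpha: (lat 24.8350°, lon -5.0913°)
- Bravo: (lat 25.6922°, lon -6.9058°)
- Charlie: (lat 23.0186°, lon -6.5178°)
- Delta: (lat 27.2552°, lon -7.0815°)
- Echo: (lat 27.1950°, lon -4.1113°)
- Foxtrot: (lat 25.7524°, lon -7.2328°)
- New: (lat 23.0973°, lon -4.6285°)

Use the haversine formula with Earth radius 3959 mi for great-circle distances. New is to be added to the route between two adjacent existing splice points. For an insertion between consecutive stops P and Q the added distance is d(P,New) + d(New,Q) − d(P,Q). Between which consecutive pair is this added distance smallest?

Added distance for inserting New between each consecutive pair:
Alpha–Bravo: 225.2 mi
Bravo–Charlie: 163.4 mi
Charlie–Delta: 151.0 mi
Delta–Echo: 428.1 mi
Echo–Foxtrot: 313.7 mi
Smallest added distance is 151.0 mi, inserting between Charlie and Delta.

between Charlie and Delta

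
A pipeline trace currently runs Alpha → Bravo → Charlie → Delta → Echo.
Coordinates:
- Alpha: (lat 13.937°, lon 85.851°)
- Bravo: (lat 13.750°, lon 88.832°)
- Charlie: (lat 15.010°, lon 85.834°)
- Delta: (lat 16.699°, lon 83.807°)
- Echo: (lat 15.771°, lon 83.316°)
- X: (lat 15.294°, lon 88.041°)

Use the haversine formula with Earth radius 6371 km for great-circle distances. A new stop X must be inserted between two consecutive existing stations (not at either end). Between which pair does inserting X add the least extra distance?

between Bravo and Charlie

Added distance for inserting X between each consecutive pair:
Alpha–Bravo: 148.9 km
Bravo–Charlie: 78.6 km
Charlie–Delta: 430.9 km
Delta–Echo: 872.0 km
Smallest added distance is 78.6 km, inserting between Bravo and Charlie.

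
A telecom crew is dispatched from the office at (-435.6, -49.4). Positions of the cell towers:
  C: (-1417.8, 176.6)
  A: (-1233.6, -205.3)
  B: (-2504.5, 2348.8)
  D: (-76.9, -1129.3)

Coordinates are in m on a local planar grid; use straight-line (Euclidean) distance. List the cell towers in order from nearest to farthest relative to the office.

Distances from the office:
A (-1233.6, -205.3): 813.1 m
C (-1417.8, 176.6): 1007.9 m
D (-76.9, -1129.3): 1137.9 m
B (-2504.5, 2348.8): 3167.3 m

A, C, D, B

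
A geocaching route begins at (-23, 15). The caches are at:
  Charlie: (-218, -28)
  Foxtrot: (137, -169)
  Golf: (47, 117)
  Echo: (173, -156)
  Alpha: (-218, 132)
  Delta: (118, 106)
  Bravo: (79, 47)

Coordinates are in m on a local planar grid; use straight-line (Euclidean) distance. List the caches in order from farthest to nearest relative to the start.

Echo, Foxtrot, Alpha, Charlie, Delta, Golf, Bravo

Distances from the start:
Echo (173, -156): 260.1 m
Foxtrot (137, -169): 243.8 m
Alpha (-218, 132): 227.4 m
Charlie (-218, -28): 199.7 m
Delta (118, 106): 167.8 m
Golf (47, 117): 123.7 m
Bravo (79, 47): 106.9 m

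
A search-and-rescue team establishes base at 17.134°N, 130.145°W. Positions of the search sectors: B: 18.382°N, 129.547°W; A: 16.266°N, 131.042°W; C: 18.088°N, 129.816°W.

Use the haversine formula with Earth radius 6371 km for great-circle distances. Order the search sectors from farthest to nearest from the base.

Distances from the base:
B 18.382°N, 129.547°W: 152.5 km
A 16.266°N, 131.042°W: 135.8 km
C 18.088°N, 129.816°W: 111.7 km

B, A, C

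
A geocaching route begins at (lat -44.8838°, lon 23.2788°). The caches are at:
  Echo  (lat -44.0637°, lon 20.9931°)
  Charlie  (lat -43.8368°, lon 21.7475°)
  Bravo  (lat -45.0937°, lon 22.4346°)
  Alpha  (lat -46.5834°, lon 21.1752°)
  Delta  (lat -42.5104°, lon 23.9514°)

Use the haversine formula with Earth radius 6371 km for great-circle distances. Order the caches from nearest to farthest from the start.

Bravo, Charlie, Echo, Alpha, Delta

Computing each great-circle distance from (lat -44.8838°, lon 23.2788°):
Bravo (lat -45.0937°, lon 22.4346°): 70.4 km
Charlie (lat -43.8368°, lon 21.7475°): 168.4 km
Echo (lat -44.0637°, lon 20.9931°): 203.0 km
Alpha (lat -46.5834°, lon 21.1752°): 249.7 km
Delta (lat -42.5104°, lon 23.9514°): 269.4 km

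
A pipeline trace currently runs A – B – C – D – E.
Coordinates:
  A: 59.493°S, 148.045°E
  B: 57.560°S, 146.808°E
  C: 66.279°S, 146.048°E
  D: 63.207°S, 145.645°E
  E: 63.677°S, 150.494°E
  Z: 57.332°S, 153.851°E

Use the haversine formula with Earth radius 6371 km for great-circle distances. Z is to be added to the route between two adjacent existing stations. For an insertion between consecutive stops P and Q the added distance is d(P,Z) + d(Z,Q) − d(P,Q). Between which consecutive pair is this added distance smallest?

between B and C

Added distance for inserting Z between each consecutive pair:
A–B: 610.0 km
B–C: 525.8 km
C–D: 1525.3 km
D–E: 1275.6 km
Smallest added distance is 525.8 km, inserting between B and C.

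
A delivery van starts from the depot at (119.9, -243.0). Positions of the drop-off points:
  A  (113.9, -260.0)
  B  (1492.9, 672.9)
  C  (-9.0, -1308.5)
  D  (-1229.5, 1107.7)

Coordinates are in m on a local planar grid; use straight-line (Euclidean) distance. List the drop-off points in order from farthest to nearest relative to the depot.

Distances from the depot:
D (-1229.5, 1107.7): 1909.3 m
B (1492.9, 672.9): 1650.5 m
C (-9.0, -1308.5): 1073.3 m
A (113.9, -260.0): 18.0 m

D, B, C, A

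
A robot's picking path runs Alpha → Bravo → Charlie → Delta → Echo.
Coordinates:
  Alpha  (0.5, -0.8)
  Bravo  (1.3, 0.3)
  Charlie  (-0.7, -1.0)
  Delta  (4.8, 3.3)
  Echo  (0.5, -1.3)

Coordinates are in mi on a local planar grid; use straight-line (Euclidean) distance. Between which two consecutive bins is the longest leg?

Charlie–Delta

Leg distances:
Alpha→Bravo: 1.4 mi
Bravo→Charlie: 2.4 mi
Charlie→Delta: 7.0 mi
Delta→Echo: 6.3 mi
The longest leg is Charlie–Delta at 7.0 mi.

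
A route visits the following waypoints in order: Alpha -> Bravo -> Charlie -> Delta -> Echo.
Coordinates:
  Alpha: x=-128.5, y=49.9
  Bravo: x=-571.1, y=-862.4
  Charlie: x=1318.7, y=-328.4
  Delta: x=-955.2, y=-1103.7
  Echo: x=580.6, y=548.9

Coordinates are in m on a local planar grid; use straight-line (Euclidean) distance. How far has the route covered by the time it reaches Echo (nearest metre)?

Leg distances:
Alpha→Bravo: 1014.0 m  (cumulative 1014.0 m)
Bravo→Charlie: 1963.8 m  (cumulative 2977.8 m)
Charlie→Delta: 2402.4 m  (cumulative 5380.2 m)
Delta→Echo: 2256.1 m  (cumulative 7636.3 m)
Cumulative distance at Echo ≈ 7636 m.

7636 m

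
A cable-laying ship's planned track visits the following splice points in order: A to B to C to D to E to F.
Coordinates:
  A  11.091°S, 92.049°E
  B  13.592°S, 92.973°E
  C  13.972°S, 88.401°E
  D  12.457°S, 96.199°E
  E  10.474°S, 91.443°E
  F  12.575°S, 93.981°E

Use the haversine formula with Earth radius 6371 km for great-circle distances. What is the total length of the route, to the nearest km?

Leg distances:
A→B: 295.7 km  (cumulative 295.7 km)
B→C: 495.5 km  (cumulative 791.2 km)
C→D: 860.7 km  (cumulative 1651.9 km)
D→E: 563.2 km  (cumulative 2215.1 km)
E→F: 362.0 km  (cumulative 2577.1 km)
Total route length ≈ 2577 km.

2577 km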